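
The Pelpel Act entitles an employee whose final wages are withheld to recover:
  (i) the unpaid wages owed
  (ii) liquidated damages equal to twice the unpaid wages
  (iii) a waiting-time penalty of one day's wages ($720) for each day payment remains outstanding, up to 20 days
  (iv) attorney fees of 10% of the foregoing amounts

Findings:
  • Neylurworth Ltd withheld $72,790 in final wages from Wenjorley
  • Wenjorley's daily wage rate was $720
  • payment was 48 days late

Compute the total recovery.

Doubled: 2 × $72,790 = $145,580
Penalty days: min(48, 20) = 20
Waiting-time penalty: 20 × $720 = $14,400
Subtotal: $72,790 + $145,580 + $14,400 = $232,770
Attorney fees: 10% of $232,770 = $23,277
Total award: $232,770 + $23,277 = $256,047

$256,047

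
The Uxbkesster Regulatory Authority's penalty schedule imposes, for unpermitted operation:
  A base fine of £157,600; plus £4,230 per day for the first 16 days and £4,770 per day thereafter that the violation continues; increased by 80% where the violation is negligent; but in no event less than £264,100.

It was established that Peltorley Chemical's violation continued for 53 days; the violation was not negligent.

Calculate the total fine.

First 16 days: 16 × £4,230 = £67,680
Remaining days: (53 − 16) × £4,770 = £176,490
Per-day component: £67,680 + £176,490 = £244,170
Base plus per-day: £157,600 + £244,170 = £401,770
The violation was not negligent: no 80% increase.
Minimum £264,100: £401,770 meets the minimum, no increase.

£401,770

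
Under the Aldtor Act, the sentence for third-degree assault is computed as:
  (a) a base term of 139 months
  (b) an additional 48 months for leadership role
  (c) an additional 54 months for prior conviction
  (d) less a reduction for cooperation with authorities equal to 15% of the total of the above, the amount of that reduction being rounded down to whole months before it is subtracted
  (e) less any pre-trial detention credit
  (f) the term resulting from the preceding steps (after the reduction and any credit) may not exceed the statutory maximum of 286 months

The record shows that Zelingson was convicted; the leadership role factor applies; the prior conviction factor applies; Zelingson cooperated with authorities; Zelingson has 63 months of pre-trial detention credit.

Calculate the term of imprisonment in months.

Leadership role enhancement: +48 months
Prior conviction enhancement: +54 months
Adjusted term: 139 months + 48 months + 54 months = 241 months
Cooperation with authorities reduction: 15% of 241 months = 36 months (rounded down)
After reduction: 241 − 36 = 205 months
Less pre-trial detention credit: 205 months − 63 months = 142 months
Cap at 286 months: 142 months is within the cap, no reduction.

142 months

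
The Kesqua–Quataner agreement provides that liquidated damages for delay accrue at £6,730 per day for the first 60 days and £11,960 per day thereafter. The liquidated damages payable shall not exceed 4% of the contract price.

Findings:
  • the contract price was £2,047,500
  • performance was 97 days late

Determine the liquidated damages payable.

£81,900

First 60 days: 60 × £6,730 = £403,800
Remaining days: (97 − 60) × £11,960 = £442,520
Accrued per-day damages: £403,800 + £442,520 = £846,320
Cap: 4% of £2,047,500 = £81,900
Cap at £81,900: £846,320 exceeds the cap → £81,900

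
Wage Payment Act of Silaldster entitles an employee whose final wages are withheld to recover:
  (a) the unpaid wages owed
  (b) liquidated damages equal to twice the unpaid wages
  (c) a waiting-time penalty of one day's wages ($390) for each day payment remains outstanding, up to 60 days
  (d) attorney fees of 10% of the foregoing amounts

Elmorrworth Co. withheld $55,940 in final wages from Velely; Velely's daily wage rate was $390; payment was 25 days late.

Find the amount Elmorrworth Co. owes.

$195,327

Doubled: 2 × $55,940 = $111,880
Penalty days: min(25, 60) = 25
Waiting-time penalty: 25 × $390 = $9,750
Subtotal: $55,940 + $111,880 + $9,750 = $177,570
Attorney fees: 10% of $177,570 = $17,757
Total award: $177,570 + $17,757 = $195,327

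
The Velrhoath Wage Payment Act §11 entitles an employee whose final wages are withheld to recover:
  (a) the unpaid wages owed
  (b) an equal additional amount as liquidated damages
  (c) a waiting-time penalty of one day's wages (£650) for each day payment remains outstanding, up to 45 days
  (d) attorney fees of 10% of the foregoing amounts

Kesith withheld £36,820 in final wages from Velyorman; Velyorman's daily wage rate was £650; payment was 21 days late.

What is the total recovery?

Liquidated damages (equal amount): £36,820
Penalty days: min(21, 45) = 21
Waiting-time penalty: 21 × £650 = £13,650
Subtotal: £36,820 + £36,820 + £13,650 = £87,290
Attorney fees: 10% of £87,290 = £8,729
Total award: £87,290 + £8,729 = £96,019

£96,019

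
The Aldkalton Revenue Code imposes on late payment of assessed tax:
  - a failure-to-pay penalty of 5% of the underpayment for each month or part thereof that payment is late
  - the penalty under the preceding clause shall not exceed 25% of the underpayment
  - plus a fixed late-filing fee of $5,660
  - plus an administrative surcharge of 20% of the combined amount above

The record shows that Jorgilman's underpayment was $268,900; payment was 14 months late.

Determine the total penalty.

$87,462

Accrued rate: 5% × 14 = 70%, capped at 25% → 25%
Failure-to-pay penalty: 25% of $268,900 = $67,225
Penalty before surcharge: $67,225 + $5,660 = $72,885
Administrative surcharge: 20% of $72,885 = $14,577
Total penalty: $72,885 + $14,577 = $87,462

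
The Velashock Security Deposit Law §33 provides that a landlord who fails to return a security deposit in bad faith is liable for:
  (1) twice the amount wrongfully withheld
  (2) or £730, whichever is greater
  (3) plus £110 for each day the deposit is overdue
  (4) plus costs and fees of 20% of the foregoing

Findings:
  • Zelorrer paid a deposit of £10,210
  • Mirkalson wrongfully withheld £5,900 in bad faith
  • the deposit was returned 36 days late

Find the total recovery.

Doubled: 2 × £5,900 = £11,800
Minimum £730: £11,800 meets the minimum, no increase.
Late-return penalty: 36 × £110 = £3,960
Damages plus late penalty: £11,800 + £3,960 = £15,760
Costs and fees: 20% of £15,760 = £3,152
Total recovery: £15,760 + £3,152 = £18,912

£18,912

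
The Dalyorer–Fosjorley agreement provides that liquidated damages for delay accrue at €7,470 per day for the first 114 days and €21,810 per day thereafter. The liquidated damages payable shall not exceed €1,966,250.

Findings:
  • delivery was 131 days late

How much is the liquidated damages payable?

€1,222,350

First 114 days: 114 × €7,470 = €851,580
Remaining days: (131 − 114) × €21,810 = €370,770
Accrued per-day damages: €851,580 + €370,770 = €1,222,350
Cap at €1,966,250: €1,222,350 is within the cap, no reduction.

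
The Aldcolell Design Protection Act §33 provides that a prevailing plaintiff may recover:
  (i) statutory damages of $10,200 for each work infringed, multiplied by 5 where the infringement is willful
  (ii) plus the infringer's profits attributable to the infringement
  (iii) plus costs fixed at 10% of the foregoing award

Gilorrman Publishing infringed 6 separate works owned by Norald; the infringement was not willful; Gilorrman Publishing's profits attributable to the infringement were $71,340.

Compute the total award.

$145,794

Statutory damages: 6 × $10,200 = $61,200
Infringement not willful: no ×5 enhancement.
Combined award: $61,200 + $71,340 = $132,540
Costs: 10% of $132,540 = $13,254
Award plus costs: $132,540 + $13,254 = $145,794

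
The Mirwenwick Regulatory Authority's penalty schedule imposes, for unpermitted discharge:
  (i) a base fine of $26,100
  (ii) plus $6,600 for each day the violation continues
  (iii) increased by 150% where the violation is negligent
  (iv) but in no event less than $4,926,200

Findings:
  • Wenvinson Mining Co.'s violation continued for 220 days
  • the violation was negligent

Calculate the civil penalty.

$4,926,200

Per-day component: 220 × $6,600 = $1,452,000
Base plus per-day: $26,100 + $1,452,000 = $1,478,100
Enhancement: 150% of $1,478,100 = $2,217,150
Enhanced fine: $1,478,100 + $2,217,150 = $3,695,250
Minimum $4,926,200: $3,695,250 is below the minimum → $4,926,200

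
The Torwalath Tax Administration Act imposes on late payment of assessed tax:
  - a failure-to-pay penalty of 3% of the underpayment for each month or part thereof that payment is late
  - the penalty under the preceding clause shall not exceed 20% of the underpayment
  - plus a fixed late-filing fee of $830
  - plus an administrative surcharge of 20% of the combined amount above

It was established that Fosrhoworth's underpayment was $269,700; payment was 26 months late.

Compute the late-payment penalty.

$65,724

Accrued rate: 3% × 26 = 78%, capped at 20% → 20%
Failure-to-pay penalty: 20% of $269,700 = $53,940
Penalty before surcharge: $53,940 + $830 = $54,770
Administrative surcharge: 20% of $54,770 = $10,954
Total penalty: $54,770 + $10,954 = $65,724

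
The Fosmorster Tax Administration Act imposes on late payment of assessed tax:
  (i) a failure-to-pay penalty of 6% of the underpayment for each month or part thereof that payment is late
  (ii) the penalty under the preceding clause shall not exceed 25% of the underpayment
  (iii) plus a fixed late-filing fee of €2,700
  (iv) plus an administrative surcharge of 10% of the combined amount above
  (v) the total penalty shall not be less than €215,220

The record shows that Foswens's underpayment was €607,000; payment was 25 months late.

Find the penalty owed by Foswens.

€215,220

Accrued rate: 6% × 25 = 150%, capped at 25% → 25%
Failure-to-pay penalty: 25% of €607,000 = €151,750
Penalty before surcharge: €151,750 + €2,700 = €154,450
Administrative surcharge: 10% of €154,450 = €15,445
Total penalty: €154,450 + €15,445 = €169,895
Minimum €215,220: €169,895 is below the minimum → €215,220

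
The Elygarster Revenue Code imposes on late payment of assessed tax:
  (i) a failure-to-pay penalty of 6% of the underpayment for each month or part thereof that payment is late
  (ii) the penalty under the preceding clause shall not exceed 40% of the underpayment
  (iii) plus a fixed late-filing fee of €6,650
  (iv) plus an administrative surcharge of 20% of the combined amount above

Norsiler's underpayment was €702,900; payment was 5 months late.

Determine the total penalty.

€261,024

Accrued rate: 6% × 5 = 30%, capped at 40% → 30%
Failure-to-pay penalty: 30% of €702,900 = €210,870
Penalty before surcharge: €210,870 + €6,650 = €217,520
Administrative surcharge: 20% of €217,520 = €43,504
Total penalty: €217,520 + €43,504 = €261,024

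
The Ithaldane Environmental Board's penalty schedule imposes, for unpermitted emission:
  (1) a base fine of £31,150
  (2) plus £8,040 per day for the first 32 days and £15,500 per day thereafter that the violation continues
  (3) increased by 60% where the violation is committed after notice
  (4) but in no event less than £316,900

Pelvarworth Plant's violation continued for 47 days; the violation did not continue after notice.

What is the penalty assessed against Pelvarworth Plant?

£520,930

First 32 days: 32 × £8,040 = £257,280
Remaining days: (47 − 32) × £15,500 = £232,500
Per-day component: £257,280 + £232,500 = £489,780
Base plus per-day: £31,150 + £489,780 = £520,930
The violation did not continue after notice: no 60% increase.
Minimum £316,900: £520,930 meets the minimum, no increase.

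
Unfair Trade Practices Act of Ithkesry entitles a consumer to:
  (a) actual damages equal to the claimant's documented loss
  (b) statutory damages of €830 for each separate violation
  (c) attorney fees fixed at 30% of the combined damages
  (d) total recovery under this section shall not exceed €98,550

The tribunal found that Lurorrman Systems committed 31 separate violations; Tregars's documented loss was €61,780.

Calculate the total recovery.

€98,550

Statutory damages: 31 × €830 = €25,730
Combined damages: €61,780 + €25,730 = €87,510
Attorney fees: 30% of €87,510 = €26,253
Total before cap: €87,510 + €26,253 = €113,763
Cap at €98,550: €113,763 exceeds the cap → €98,550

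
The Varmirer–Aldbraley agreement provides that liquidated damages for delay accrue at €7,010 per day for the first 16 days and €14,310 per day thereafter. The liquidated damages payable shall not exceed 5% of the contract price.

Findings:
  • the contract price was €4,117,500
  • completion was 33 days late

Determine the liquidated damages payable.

First 16 days: 16 × €7,010 = €112,160
Remaining days: (33 − 16) × €14,310 = €243,270
Accrued per-day damages: €112,160 + €243,270 = €355,430
Cap: 5% of €4,117,500 = €205,875
Cap at €205,875: €355,430 exceeds the cap → €205,875

€205,875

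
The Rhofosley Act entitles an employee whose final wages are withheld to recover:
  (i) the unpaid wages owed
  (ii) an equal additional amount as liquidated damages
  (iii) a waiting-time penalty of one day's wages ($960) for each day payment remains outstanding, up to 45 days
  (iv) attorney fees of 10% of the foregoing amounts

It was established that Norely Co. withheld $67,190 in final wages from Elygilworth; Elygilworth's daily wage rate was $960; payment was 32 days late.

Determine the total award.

$181,610

Liquidated damages (equal amount): $67,190
Penalty days: min(32, 45) = 32
Waiting-time penalty: 32 × $960 = $30,720
Subtotal: $67,190 + $67,190 + $30,720 = $165,100
Attorney fees: 10% of $165,100 = $16,510
Total award: $165,100 + $16,510 = $181,610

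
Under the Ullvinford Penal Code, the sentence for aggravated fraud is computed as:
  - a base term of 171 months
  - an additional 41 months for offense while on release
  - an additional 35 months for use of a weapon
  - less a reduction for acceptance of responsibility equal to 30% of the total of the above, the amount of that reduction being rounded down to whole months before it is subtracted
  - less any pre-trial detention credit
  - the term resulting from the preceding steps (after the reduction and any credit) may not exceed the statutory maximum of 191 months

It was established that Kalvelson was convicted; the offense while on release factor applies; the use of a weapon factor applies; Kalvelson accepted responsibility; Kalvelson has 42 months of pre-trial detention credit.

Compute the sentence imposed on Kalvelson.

Offense while on release enhancement: +41 months
Use of a weapon enhancement: +35 months
Adjusted term: 171 months + 41 months + 35 months = 247 months
Acceptance of responsibility reduction: 30% of 247 months = 74 months (rounded down)
After reduction: 247 − 74 = 173 months
Less pre-trial detention credit: 173 months − 42 months = 131 months
Cap at 191 months: 131 months is within the cap, no reduction.

131 months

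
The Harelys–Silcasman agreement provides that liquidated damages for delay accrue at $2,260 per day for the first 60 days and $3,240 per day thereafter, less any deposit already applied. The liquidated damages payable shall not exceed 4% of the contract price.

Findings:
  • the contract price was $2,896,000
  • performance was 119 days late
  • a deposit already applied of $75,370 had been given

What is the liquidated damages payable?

$115,840

First 60 days: 60 × $2,260 = $135,600
Remaining days: (119 − 60) × $3,240 = $191,160
Accrued per-day damages: $135,600 + $191,160 = $326,760
Less deposit already applied: $326,760 − $75,370 = $251,390
Cap: 4% of $2,896,000 = $115,840
Cap at $115,840: $251,390 exceeds the cap → $115,840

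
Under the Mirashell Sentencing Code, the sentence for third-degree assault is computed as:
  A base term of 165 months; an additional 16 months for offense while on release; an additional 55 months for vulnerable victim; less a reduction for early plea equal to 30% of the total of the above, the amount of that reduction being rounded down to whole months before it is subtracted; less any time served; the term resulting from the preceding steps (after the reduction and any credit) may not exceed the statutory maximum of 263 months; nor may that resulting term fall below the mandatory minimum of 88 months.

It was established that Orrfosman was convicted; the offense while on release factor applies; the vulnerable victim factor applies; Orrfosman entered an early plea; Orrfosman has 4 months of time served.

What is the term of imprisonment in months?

Offense while on release enhancement: +16 months
Vulnerable victim enhancement: +55 months
Adjusted term: 165 months + 16 months + 55 months = 236 months
Early plea reduction: 30% of 236 months = 70 months (rounded down)
After reduction: 236 − 70 = 166 months
Less time served: 166 months − 4 months = 162 months
Cap at 263 months: 162 months is within the cap, no reduction.
Minimum 88 months: 162 months meets the minimum, no increase.

162 months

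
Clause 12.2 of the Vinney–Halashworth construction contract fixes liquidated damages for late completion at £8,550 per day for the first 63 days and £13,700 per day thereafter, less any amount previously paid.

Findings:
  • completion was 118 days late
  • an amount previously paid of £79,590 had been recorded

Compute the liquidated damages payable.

First 63 days: 63 × £8,550 = £538,650
Remaining days: (118 − 63) × £13,700 = £753,500
Accrued per-day damages: £538,650 + £753,500 = £1,292,150
Less amount previously paid: £1,292,150 − £79,590 = £1,212,560

£1,212,560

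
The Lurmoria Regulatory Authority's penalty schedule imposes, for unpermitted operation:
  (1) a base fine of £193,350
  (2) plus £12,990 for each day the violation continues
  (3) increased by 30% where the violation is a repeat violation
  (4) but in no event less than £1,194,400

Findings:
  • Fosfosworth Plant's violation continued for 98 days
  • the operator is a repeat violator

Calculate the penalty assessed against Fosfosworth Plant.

Civil penalty: £1,906,281

Per-day component: 98 × £12,990 = £1,273,020
Base plus per-day: £193,350 + £1,273,020 = £1,466,370
Enhancement: 30% of £1,466,370 = £439,911
Enhanced fine: £1,466,370 + £439,911 = £1,906,281
Minimum £1,194,400: £1,906,281 meets the minimum, no increase.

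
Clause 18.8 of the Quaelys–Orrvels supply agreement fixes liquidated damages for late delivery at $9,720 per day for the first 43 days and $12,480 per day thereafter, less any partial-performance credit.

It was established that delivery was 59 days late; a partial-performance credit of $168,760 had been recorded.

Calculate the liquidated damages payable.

First 43 days: 43 × $9,720 = $417,960
Remaining days: (59 − 43) × $12,480 = $199,680
Accrued per-day damages: $417,960 + $199,680 = $617,640
Less partial-performance credit: $617,640 − $168,760 = $448,880

$448,880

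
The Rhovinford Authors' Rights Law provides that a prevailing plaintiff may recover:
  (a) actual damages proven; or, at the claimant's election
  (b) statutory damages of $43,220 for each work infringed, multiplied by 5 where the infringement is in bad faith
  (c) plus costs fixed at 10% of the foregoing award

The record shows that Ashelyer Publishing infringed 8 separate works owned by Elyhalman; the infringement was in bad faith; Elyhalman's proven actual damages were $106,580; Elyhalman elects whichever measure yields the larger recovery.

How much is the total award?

$1,901,680

Statutory damages: 8 × $43,220 = $345,760
Multiplied by 5: 5 × $345,760 = $1,728,800
Greater of actual damages ($106,580) or enhanced statutory damages ($1,728,800): $1,728,800
Costs: 10% of $1,728,800 = $172,880
Award plus costs: $1,728,800 + $172,880 = $1,901,680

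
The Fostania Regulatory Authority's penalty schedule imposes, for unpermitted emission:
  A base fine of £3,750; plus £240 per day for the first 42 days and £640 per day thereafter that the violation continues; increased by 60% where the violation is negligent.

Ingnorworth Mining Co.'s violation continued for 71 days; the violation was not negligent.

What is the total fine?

First 42 days: 42 × £240 = £10,080
Remaining days: (71 − 42) × £640 = £18,560
Per-day component: £10,080 + £18,560 = £28,640
Base plus per-day: £3,750 + £28,640 = £32,390
The violation was not negligent: no 60% increase.

£32,390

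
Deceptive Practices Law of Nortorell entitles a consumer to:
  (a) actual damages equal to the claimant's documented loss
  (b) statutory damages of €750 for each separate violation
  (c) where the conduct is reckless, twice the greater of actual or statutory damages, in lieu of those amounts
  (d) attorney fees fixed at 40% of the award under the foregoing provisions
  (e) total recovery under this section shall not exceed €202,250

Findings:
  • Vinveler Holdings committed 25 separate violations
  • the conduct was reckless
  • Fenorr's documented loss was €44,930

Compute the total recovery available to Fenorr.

Statutory damages: 25 × €750 = €18,750
Greater of actual damages (€44,930) or statutory damages (€18,750): €44,930
Doubled: 2 × €44,930 = €89,860
Attorney fees: 40% of €89,860 = €35,944
Total before cap: €89,860 + €35,944 = €125,804
Cap at €202,250: €125,804 is within the cap, no reduction.

Total recovery: €125,804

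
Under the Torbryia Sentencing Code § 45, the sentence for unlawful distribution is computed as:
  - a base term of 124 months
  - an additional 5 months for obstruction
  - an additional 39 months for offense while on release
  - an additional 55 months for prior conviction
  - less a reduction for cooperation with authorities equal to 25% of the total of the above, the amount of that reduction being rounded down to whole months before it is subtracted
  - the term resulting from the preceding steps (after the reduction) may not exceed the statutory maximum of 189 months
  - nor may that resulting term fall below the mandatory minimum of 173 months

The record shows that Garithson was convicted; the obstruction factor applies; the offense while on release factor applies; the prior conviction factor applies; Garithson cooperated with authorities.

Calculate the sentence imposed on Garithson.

Sentence: 173 months

Obstruction enhancement: +5 months
Offense while on release enhancement: +39 months
Prior conviction enhancement: +55 months
Adjusted term: 124 months + 5 months + 39 months + 55 months = 223 months
Cooperation with authorities reduction: 25% of 223 months = 55 months (rounded down)
After reduction: 223 − 55 = 168 months
Cap at 189 months: 168 months is within the cap, no reduction.
Minimum 173 months: 168 months is below the minimum → 173 months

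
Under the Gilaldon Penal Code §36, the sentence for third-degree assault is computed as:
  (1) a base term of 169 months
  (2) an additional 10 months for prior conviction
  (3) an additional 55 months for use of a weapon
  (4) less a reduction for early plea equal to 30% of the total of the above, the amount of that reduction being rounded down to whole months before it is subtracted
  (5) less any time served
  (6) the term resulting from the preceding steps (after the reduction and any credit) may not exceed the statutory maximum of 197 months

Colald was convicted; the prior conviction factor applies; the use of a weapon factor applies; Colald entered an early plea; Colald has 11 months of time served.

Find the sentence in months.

153 months

Prior conviction enhancement: +10 months
Use of a weapon enhancement: +55 months
Adjusted term: 169 months + 10 months + 55 months = 234 months
Early plea reduction: 30% of 234 months = 70 months (rounded down)
After reduction: 234 − 70 = 164 months
Less time served: 164 months − 11 months = 153 months
Cap at 197 months: 153 months is within the cap, no reduction.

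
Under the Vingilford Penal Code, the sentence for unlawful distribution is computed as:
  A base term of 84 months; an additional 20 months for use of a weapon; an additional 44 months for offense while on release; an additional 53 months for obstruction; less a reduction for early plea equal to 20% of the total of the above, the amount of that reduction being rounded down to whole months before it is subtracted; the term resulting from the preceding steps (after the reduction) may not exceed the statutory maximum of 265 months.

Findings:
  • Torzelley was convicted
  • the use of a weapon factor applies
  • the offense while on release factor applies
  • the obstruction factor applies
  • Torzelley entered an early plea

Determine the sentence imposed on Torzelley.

Use of a weapon enhancement: +20 months
Offense while on release enhancement: +44 months
Obstruction enhancement: +53 months
Adjusted term: 84 months + 20 months + 44 months + 53 months = 201 months
Early plea reduction: 20% of 201 months = 40 months (rounded down)
After reduction: 201 − 40 = 161 months
Cap at 265 months: 161 months is within the cap, no reduction.

Sentence: 161 months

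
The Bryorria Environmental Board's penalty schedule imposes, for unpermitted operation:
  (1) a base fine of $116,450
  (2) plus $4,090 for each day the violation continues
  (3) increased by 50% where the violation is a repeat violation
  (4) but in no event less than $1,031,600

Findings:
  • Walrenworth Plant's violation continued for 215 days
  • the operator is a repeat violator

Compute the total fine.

Per-day component: 215 × $4,090 = $879,350
Base plus per-day: $116,450 + $879,350 = $995,800
Enhancement: 50% of $995,800 = $497,900
Enhanced fine: $995,800 + $497,900 = $1,493,700
Minimum $1,031,600: $1,493,700 meets the minimum, no increase.

$1,493,700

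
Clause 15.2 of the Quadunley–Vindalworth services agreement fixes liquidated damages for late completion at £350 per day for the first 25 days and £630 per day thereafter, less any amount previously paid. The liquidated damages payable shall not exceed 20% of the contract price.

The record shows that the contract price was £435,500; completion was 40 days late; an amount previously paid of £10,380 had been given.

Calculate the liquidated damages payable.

£7,820

First 25 days: 25 × £350 = £8,750
Remaining days: (40 − 25) × £630 = £9,450
Accrued per-day damages: £8,750 + £9,450 = £18,200
Less amount previously paid: £18,200 − £10,380 = £7,820
Cap: 20% of £435,500 = £87,100
Cap at £87,100: £7,820 is within the cap, no reduction.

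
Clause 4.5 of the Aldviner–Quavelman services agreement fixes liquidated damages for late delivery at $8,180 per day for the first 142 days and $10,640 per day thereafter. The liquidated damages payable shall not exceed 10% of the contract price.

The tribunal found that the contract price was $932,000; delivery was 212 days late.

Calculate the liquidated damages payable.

First 142 days: 142 × $8,180 = $1,161,560
Remaining days: (212 − 142) × $10,640 = $744,800
Accrued per-day damages: $1,161,560 + $744,800 = $1,906,360
Cap: 10% of $932,000 = $93,200
Cap at $93,200: $1,906,360 exceeds the cap → $93,200

Liquidated damages: $93,200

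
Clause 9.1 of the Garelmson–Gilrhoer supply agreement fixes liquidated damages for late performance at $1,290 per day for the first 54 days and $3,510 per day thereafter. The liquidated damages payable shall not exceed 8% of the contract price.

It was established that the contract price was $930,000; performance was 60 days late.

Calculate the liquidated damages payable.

First 54 days: 54 × $1,290 = $69,660
Remaining days: (60 − 54) × $3,510 = $21,060
Accrued per-day damages: $69,660 + $21,060 = $90,720
Cap: 8% of $930,000 = $74,400
Cap at $74,400: $90,720 exceeds the cap → $74,400

$74,400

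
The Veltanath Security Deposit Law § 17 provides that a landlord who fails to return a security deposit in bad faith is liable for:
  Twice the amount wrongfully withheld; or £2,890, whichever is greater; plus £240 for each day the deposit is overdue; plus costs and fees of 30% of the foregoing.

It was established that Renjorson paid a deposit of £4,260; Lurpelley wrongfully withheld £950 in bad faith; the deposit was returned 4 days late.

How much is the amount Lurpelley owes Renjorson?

Doubled: 2 × £950 = £1,900
Minimum £2,890: £1,900 is below the minimum → £2,890
Late-return penalty: 4 × £240 = £960
Damages plus late penalty: £2,890 + £960 = £3,850
Costs and fees: 30% of £3,850 = £1,155
Total recovery: £3,850 + £1,155 = £5,005

£5,005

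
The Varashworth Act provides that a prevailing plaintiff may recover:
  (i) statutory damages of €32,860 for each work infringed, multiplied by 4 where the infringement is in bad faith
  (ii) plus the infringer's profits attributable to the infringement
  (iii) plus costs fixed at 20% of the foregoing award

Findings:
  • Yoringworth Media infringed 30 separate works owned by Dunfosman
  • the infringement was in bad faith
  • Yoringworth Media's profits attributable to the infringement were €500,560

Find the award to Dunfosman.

Statutory damages: 30 × €32,860 = €985,800
Multiplied by 4: 4 × €985,800 = €3,943,200
Combined award: €3,943,200 + €500,560 = €4,443,760
Costs: 20% of €4,443,760 = €888,752
Award plus costs: €4,443,760 + €888,752 = €5,332,512

€5,332,512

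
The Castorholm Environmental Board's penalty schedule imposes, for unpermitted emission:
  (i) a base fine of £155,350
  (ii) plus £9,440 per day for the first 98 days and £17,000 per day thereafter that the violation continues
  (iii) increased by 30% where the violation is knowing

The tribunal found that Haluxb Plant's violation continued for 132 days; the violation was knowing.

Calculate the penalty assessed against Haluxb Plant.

First 98 days: 98 × £9,440 = £925,120
Remaining days: (132 − 98) × £17,000 = £578,000
Per-day component: £925,120 + £578,000 = £1,503,120
Base plus per-day: £155,350 + £1,503,120 = £1,658,470
Enhancement: 30% of £1,658,470 = £497,541
Enhanced fine: £1,658,470 + £497,541 = £2,156,011

Civil penalty: £2,156,011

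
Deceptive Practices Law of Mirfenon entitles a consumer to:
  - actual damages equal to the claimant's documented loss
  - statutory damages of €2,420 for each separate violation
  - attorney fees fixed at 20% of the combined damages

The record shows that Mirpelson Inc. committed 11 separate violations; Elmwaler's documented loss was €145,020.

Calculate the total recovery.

€205,968

Statutory damages: 11 × €2,420 = €26,620
Combined damages: €145,020 + €26,620 = €171,640
Attorney fees: 20% of €171,640 = €34,328
Total recovery: €171,640 + €34,328 = €205,968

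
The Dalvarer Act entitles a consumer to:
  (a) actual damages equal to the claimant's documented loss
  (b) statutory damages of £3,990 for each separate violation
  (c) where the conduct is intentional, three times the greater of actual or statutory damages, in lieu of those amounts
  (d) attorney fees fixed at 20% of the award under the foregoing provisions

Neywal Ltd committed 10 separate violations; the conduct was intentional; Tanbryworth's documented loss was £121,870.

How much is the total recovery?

£438,732

Statutory damages: 10 × £3,990 = £39,900
Greater of actual damages (£121,870) or statutory damages (£39,900): £121,870
Trebled: 3 × £121,870 = £365,610
Attorney fees: 20% of £365,610 = £73,122
Total recovery: £365,610 + £73,122 = £438,732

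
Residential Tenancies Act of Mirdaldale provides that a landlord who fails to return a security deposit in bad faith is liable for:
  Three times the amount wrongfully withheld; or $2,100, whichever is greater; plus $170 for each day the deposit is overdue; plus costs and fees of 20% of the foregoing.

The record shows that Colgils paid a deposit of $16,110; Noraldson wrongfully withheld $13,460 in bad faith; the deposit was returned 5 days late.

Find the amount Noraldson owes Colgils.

Trebled: 3 × $13,460 = $40,380
Minimum $2,100: $40,380 meets the minimum, no increase.
Late-return penalty: 5 × $170 = $850
Damages plus late penalty: $40,380 + $850 = $41,230
Costs and fees: 20% of $41,230 = $8,246
Total recovery: $41,230 + $8,246 = $49,476

Recovery: $49,476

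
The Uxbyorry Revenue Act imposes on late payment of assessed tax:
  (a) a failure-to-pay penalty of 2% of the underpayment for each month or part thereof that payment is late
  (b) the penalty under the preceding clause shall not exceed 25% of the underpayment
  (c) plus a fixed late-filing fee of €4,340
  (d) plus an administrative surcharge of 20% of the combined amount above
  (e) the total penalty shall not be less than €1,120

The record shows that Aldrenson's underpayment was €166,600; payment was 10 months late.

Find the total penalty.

€45,192

Accrued rate: 2% × 10 = 20%, capped at 25% → 20%
Failure-to-pay penalty: 20% of €166,600 = €33,320
Penalty before surcharge: €33,320 + €4,340 = €37,660
Administrative surcharge: 20% of €37,660 = €7,532
Total penalty: €37,660 + €7,532 = €45,192
Minimum €1,120: €45,192 meets the minimum, no increase.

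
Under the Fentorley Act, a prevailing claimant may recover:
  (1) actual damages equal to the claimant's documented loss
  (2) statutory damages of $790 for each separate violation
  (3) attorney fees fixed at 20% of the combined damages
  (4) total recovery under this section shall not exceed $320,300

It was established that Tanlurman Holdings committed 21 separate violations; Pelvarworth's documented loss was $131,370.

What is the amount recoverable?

Statutory damages: 21 × $790 = $16,590
Combined damages: $131,370 + $16,590 = $147,960
Attorney fees: 20% of $147,960 = $29,592
Total before cap: $147,960 + $29,592 = $177,552
Cap at $320,300: $177,552 is within the cap, no reduction.

$177,552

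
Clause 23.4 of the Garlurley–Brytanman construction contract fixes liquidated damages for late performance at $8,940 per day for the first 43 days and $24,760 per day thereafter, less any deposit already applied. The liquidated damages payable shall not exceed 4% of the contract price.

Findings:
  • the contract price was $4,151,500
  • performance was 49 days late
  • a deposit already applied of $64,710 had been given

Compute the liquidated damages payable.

First 43 days: 43 × $8,940 = $384,420
Remaining days: (49 − 43) × $24,760 = $148,560
Accrued per-day damages: $384,420 + $148,560 = $532,980
Less deposit already applied: $532,980 − $64,710 = $468,270
Cap: 4% of $4,151,500 = $166,060
Cap at $166,060: $468,270 exceeds the cap → $166,060

$166,060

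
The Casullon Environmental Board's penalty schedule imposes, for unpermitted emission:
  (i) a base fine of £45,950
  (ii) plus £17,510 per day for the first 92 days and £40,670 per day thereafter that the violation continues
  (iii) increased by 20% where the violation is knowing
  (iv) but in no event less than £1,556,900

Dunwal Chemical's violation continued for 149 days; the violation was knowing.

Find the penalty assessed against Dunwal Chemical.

£4,770,072

First 92 days: 92 × £17,510 = £1,610,920
Remaining days: (149 − 92) × £40,670 = £2,318,190
Per-day component: £1,610,920 + £2,318,190 = £3,929,110
Base plus per-day: £45,950 + £3,929,110 = £3,975,060
Enhancement: 20% of £3,975,060 = £795,012
Enhanced fine: £3,975,060 + £795,012 = £4,770,072
Minimum £1,556,900: £4,770,072 meets the minimum, no increase.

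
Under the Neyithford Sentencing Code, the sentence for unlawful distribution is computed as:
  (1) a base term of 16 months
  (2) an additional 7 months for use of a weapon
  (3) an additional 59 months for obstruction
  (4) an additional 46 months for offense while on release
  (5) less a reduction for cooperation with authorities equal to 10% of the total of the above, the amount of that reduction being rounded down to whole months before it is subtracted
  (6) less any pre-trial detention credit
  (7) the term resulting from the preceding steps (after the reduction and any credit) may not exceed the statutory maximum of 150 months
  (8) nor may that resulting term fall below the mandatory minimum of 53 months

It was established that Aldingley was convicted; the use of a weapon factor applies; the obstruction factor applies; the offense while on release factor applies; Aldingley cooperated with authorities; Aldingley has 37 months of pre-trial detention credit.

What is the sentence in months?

Sentence: 79 months

Use of a weapon enhancement: +7 months
Obstruction enhancement: +59 months
Offense while on release enhancement: +46 months
Adjusted term: 16 months + 7 months + 59 months + 46 months = 128 months
Cooperation with authorities reduction: 10% of 128 months = 12 months (rounded down)
After reduction: 128 − 12 = 116 months
Less pre-trial detention credit: 116 months − 37 months = 79 months
Cap at 150 months: 79 months is within the cap, no reduction.
Minimum 53 months: 79 months meets the minimum, no increase.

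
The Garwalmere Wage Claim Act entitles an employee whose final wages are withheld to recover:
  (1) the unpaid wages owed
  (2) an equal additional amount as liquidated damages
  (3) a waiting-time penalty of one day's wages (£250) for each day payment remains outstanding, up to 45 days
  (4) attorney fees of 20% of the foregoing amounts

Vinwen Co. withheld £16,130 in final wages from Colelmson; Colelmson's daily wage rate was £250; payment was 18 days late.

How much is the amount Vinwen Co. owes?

Liquidated damages (equal amount): £16,130
Penalty days: min(18, 45) = 18
Waiting-time penalty: 18 × £250 = £4,500
Subtotal: £16,130 + £16,130 + £4,500 = £36,760
Attorney fees: 20% of £36,760 = £7,352
Total award: £36,760 + £7,352 = £44,112

£44,112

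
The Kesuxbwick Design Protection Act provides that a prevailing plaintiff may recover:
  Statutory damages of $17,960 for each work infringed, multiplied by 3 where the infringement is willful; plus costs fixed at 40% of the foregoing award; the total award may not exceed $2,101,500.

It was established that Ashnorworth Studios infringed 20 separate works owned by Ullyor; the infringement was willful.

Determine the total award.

$1,508,640

Statutory damages: 20 × $17,960 = $359,200
Trebled: 3 × $359,200 = $1,077,600
Costs: 40% of $1,077,600 = $431,040
Award plus costs: $1,077,600 + $431,040 = $1,508,640
Cap at $2,101,500: $1,508,640 is within the cap, no reduction.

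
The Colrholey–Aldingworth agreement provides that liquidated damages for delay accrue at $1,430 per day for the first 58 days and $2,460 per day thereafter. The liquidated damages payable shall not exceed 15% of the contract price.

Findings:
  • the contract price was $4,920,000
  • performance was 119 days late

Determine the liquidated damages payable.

First 58 days: 58 × $1,430 = $82,940
Remaining days: (119 − 58) × $2,460 = $150,060
Accrued per-day damages: $82,940 + $150,060 = $233,000
Cap: 15% of $4,920,000 = $738,000
Cap at $738,000: $233,000 is within the cap, no reduction.

$233,000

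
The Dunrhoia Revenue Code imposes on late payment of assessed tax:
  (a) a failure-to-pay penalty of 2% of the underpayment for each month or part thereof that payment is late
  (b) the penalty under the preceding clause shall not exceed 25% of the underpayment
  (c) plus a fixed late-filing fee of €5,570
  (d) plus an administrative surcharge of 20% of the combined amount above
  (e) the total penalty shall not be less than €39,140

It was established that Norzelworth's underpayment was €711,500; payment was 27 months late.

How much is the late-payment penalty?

Accrued rate: 2% × 27 = 54%, capped at 25% → 25%
Failure-to-pay penalty: 25% of €711,500 = €177,875
Penalty before surcharge: €177,875 + €5,570 = €183,445
Administrative surcharge: 20% of €183,445 = €36,689
Total penalty: €183,445 + €36,689 = €220,134
Minimum €39,140: €220,134 meets the minimum, no increase.

€220,134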